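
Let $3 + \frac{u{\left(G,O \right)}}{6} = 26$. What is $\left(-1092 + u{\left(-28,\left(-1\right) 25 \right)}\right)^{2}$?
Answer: $910116$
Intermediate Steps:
$u{\left(G,O \right)} = 138$ ($u{\left(G,O \right)} = -18 + 6 \cdot 26 = -18 + 156 = 138$)
$\left(-1092 + u{\left(-28,\left(-1\right) 25 \right)}\right)^{2} = \left(-1092 + 138\right)^{2} = \left(-954\right)^{2} = 910116$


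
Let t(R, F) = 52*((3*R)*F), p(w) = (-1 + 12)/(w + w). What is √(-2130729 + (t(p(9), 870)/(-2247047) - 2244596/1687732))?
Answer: I*√15829034471554283769610213662/86191207441 ≈ 1459.7*I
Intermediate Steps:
p(w) = 11/(2*w) (p(w) = 11/((2*w)) = 11*(1/(2*w)) = 11/(2*w))
t(R, F) = 156*F*R (t(R, F) = 52*(3*F*R) = 156*F*R)
√(-2130729 + (t(p(9), 870)/(-2247047) - 2244596/1687732)) = √(-2130729 + ((156*870*((11/2)/9))/(-2247047) - 2244596/1687732)) = √(-2130729 + ((156*870*((11/2)*(⅑)))*(-1/2247047) - 2244596*1/1687732)) = √(-2130729 + ((156*870*(11/18))*(-1/2247047) - 561149/421933)) = √(-2130729 + (82940*(-1/2247047) - 561149/421933)) = √(-2130729 + (-7540/204277 - 561149/421933)) = √(-2130729 - 117811209093/86191207441) = √(-183650223050763582/86191207441) = I*√15829034471554283769610213662/86191207441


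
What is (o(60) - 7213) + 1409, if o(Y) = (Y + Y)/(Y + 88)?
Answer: -214718/37 ≈ -5803.2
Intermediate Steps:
o(Y) = 2*Y/(88 + Y) (o(Y) = (2*Y)/(88 + Y) = 2*Y/(88 + Y))
(o(60) - 7213) + 1409 = (2*60/(88 + 60) - 7213) + 1409 = (2*60/148 - 7213) + 1409 = (2*60*(1/148) - 7213) + 1409 = (30/37 - 7213) + 1409 = -266851/37 + 1409 = -214718/37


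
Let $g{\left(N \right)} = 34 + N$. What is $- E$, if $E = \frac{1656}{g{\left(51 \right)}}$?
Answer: $- \frac{1656}{85} \approx -19.482$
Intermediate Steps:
$E = \frac{1656}{85}$ ($E = \frac{1656}{34 + 51} = \frac{1656}{85} \approx 19.482$)
$- E = \left(-1\right) \frac{1656}{85} = - \frac{1656}{85}$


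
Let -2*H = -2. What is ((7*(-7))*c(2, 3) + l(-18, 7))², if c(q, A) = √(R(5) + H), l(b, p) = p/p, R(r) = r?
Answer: 14407 - 98*√6 ≈ 14167.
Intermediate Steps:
H = 1 (H = -½*(-2) = 1)
l(b, p) = 1
c(q, A) = √6 (c(q, A) = √(5 + 1) = √6)
((7*(-7))*c(2, 3) + l(-18, 7))² = ((7*(-7))*√6 + 1)² = (-49*√6 + 1)² = (1 - 49*√6)²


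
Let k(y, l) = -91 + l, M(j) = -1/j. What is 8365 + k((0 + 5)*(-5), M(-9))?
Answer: 74467/9 ≈ 8274.1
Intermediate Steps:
8365 + k((0 + 5)*(-5), M(-9)) = 8365 + (-91 - 1/(-9)) = 8365 + (-91 - 1*(-1/9)) = 8365 + (-91 + 1/9) = 8365 - 818/9 = 74467/9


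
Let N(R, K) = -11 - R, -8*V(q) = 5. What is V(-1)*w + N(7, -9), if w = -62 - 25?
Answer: 291/8 ≈ 36.375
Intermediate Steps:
V(q) = -5/8 (V(q) = -1/8*5 = -5/8)
w = -87
V(-1)*w + N(7, -9) = -5/8*(-87) + (-11 - 1*7) = 435/8 + (-11 - 7) = 435/8 - 18 = 291/8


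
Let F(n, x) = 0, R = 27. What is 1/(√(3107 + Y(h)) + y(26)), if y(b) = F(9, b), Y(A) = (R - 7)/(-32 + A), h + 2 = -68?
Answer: √1173/1909 ≈ 0.017941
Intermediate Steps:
h = -70 (h = -2 - 68 = -70)
Y(A) = 20/(-32 + A) (Y(A) = (27 - 7)/(-32 + A) = 20/(-32 + A))
y(b) = 0
1/(√(3107 + Y(h)) + y(26)) = 1/(√(3107 + 20/(-32 - 70)) + 0) = 1/(√(3107 + 20/(-102)) + 0) = 1/(√(3107 + 20*(-1/102)) + 0) = 1/(√(3107 - 10/51) + 0) = 1/(√(158447/51) + 0) = 1/(83*√1173/51 + 0) = 1/(83*√1173/51) = √1173/1909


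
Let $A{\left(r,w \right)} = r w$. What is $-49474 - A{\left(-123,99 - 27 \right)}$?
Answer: $-40618$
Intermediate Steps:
$-49474 - A{\left(-123,99 - 27 \right)} = -49474 - - 123 \left(99 - 27\right) = -49474 - \left(-123\right) 72 = -49474 - -8856 = -49474 + 8856 = -40618$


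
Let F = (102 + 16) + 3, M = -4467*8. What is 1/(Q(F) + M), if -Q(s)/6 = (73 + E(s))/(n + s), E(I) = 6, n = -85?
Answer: -6/214495 ≈ -2.7973e-5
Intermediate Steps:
M = -35736
F = 121 (F = 118 + 3 = 121)
Q(s) = -474/(-85 + s) (Q(s) = -6*(73 + 6)/(-85 + s) = -474/(-85 + s))
1/(Q(F) + M) = 1/(-474/(-85 + 121) - 35736) = 1/(-474/36 - 35736) = 1/(-474*1/36 - 35736) = 1/(-79/6 - 35736) = 1/(-214495/6) = -6/214495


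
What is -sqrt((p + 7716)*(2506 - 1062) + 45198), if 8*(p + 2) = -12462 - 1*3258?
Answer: -sqrt(8346754) ≈ -2889.1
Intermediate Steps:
p = -1967 (p = -2 + (-12462 - 1*3258)/8 = -2 + (-12462 - 3258)/8 = -2 + (1/8)*(-15720) = -2 - 1965 = -1967)
-sqrt((p + 7716)*(2506 - 1062) + 45198) = -sqrt((-1967 + 7716)*(2506 - 1062) + 45198) = -sqrt(5749*1444 + 45198) = -sqrt(8301556 + 45198) = -sqrt(8346754)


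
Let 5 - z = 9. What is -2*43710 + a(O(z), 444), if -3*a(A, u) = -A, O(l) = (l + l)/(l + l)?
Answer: -262259/3 ≈ -87420.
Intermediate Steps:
z = -4 (z = 5 - 1*9 = 5 - 9 = -4)
O(l) = 1 (O(l) = (2*l)/((2*l)) = (2*l)*(1/(2*l)) = 1)
a(A, u) = A/3 (a(A, u) = -(-1)*A/3 = A/3)
-2*43710 + a(O(z), 444) = -2*43710 + (⅓)*1 = -87420 + ⅓ = -262259/3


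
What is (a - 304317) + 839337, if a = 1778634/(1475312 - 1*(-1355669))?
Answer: 1514633233254/2830981 ≈ 5.3502e+5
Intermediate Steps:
a = 1778634/2830981 (a = 1778634/(1475312 + 1355669) = 1778634/2830981 ≈ 0.62827)
(a - 304317) + 839337 = (1778634/2830981 - 304317) + 839337 = -861513866343/2830981 + 839337 = 1514633233254/2830981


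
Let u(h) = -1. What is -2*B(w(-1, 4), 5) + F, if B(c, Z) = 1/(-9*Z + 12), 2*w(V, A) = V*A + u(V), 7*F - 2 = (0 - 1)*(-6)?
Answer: 278/231 ≈ 1.2035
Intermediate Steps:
F = 8/7 (F = 2/7 + ((0 - 1)*(-6))/7 = 2/7 + (-1*(-6))/7 = 2/7 + (⅐)*6 = 2/7 + 6/7 = 8/7 ≈ 1.1429)
w(V, A) = -½ + A*V/2 (w(V, A) = (V*A - 1)/2 = (A*V - 1)/2 = (-1 + A*V)/2 = -½ + A*V/2)
B(c, Z) = 1/(12 - 9*Z)
-2*B(w(-1, 4), 5) + F = -(-2)/(-12 + 9*5) + 8/7 = -(-2)/(-12 + 45) + 8/7 = -(-2)/33 + 8/7 = -2*(-1/33) + 8/7 = 2/33 + 8/7 = 278/231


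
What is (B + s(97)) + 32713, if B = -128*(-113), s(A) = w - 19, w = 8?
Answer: 47166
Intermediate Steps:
s(A) = -11 (s(A) = 8 - 19 = -11)
B = 14464
(B + s(97)) + 32713 = (14464 - 11) + 32713 = 14453 + 32713 = 47166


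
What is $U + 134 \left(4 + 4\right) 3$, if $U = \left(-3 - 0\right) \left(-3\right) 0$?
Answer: $3216$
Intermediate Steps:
$U = 0$ ($U = \left(-3 + 0\right) \left(-3\right) 0 = \left(-3\right) \left(-3\right) 0 = 9 \cdot 0 = 0$)
$U + 134 \left(4 + 4\right) 3 = 0 + 134 \left(4 + 4\right) 3 = 0 + 134 \cdot 8 \cdot 3 = 0 + 134 \cdot 24 = 0 + 3216 = 3216$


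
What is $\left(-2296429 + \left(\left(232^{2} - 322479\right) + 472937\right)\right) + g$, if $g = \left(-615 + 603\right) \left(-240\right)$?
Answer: $-2089267$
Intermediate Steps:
$g = 2880$ ($g = \left(-12\right) \left(-240\right) = 2880$)
$\left(-2296429 + \left(\left(232^{2} - 322479\right) + 472937\right)\right) + g = \left(-2296429 + \left(\left(232^{2} - 322479\right) + 472937\right)\right) + 2880 = \left(-2296429 + \left(\left(53824 - 322479\right) + 472937\right)\right) + 2880 = \left(-2296429 + \left(-268655 + 472937\right)\right) + 2880 = \left(-2296429 + 204282\right) + 2880 = -2092147 + 2880 = -2089267$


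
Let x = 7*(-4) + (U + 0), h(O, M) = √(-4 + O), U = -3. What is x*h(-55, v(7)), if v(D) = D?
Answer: -31*I*√59 ≈ -238.12*I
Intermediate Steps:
x = -31 (x = 7*(-4) + (-3 + 0) = -28 - 3 = -31)
x*h(-55, v(7)) = -31*√(-4 - 55) = -31*I*√59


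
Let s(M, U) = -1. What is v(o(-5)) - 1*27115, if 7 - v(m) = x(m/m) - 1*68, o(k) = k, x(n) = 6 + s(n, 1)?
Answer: -27045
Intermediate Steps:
x(n) = 5 (x(n) = 6 - 1 = 5)
v(m) = 70 (v(m) = 7 - (5 - 1*68) = 7 - (5 - 68) = 7 - 1*(-63) = 7 + 63 = 70)
v(o(-5)) - 1*27115 = 70 - 1*27115 = 70 - 27115 = -27045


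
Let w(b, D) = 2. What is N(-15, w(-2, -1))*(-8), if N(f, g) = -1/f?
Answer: -8/15 ≈ -0.53333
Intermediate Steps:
N(-15, w(-2, -1))*(-8) = -1/(-15)*(-8) = -1*(-1/15)*(-8) = (1/15)*(-8) = -8/15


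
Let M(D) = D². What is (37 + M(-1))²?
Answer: 1444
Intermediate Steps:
(37 + M(-1))² = (37 + (-1)²)² = (37 + 1)² = 38² = 1444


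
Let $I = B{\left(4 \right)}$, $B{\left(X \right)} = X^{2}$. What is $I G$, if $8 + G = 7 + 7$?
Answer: $96$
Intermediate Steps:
$I = 16$ ($I = 4^{2} = 16$)
$G = 6$ ($G = -8 + \left(7 + 7\right) = -8 + 14 = 6$)
$I G = 16 \cdot 6 = 96$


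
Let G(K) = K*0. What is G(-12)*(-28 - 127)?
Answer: 0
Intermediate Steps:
G(K) = 0
G(-12)*(-28 - 127) = 0*(-28 - 127) = 0*(-155) = 0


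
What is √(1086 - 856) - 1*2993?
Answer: -2993 + √230 ≈ -2977.8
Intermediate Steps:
√(1086 - 856) - 1*2993 = √230 - 2993 = -2993 + √230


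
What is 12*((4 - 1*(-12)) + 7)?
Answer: 276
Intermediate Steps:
12*((4 - 1*(-12)) + 7) = 12*((4 + 12) + 7) = 12*(16 + 7) = 12*23 = 276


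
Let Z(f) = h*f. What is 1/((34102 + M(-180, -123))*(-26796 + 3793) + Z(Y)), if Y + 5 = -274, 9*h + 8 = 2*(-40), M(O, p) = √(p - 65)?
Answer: I/(2*(-392222789*I + 23003*√47)) ≈ -1.2748e-9 + 5.1255e-13*I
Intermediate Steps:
M(O, p) = √(-65 + p)
h = -88/9 (h = -8/9 + (2*(-40))/9 = -8/9 + (⅑)*(-80) = -8/9 - 80/9 = -88/9 ≈ -9.7778)
Y = -279 (Y = -5 - 274 = -279)
Z(f) = -88*f/9
1/((34102 + M(-180, -123))*(-26796 + 3793) + Z(Y)) = 1/((34102 + √(-65 - 123))*(-26796 + 3793) - 88/9*(-279)) = 1/((34102 + √(-188))*(-23003) + 2728) = 1/((34102 + 2*I*√47)*(-23003) + 2728) = 1/((-784448306 - 46006*I*√47) + 2728) = 1/(-784445578 - 46006*I*√47)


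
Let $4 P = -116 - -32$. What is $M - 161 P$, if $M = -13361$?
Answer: $-9980$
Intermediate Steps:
$P = -21$ ($P = \frac{-116 - -32}{4} = \frac{-116 + 32}{4} = \frac{1}{4} \left(-84\right) = -21$)
$M - 161 P = -13361 - -3381 = -13361 + 3381 = -9980$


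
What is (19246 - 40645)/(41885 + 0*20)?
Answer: -21399/41885 ≈ -0.51090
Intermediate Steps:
(19246 - 40645)/(41885 + 0*20) = -21399/(41885 + 0) = -21399/41885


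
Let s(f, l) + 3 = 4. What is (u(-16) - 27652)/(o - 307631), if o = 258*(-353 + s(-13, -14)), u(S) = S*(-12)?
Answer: 27460/398447 ≈ 0.068918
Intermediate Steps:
s(f, l) = 1 (s(f, l) = -3 + 4 = 1)
u(S) = -12*S
o = -90816 (o = 258*(-353 + 1) = 258*(-352) = -90816)
(u(-16) - 27652)/(o - 307631) = (-12*(-16) - 27652)/(-90816 - 307631) = (192 - 27652)/(-398447) = -27460*(-1/398447) = 27460/398447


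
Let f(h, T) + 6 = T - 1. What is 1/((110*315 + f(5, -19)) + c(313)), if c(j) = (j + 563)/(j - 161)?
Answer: 38/1315931 ≈ 2.8877e-5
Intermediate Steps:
f(h, T) = -7 + T (f(h, T) = -6 + (T - 1) = -6 + (-1 + T) = -7 + T)
c(j) = (563 + j)/(-161 + j)
1/((110*315 + f(5, -19)) + c(313)) = 1/((110*315 + (-7 - 19)) + (563 + 313)/(-161 + 313)) = 1/((34650 - 26) + 876/152) = 1/(34624 + (1/152)*876) = 1/(34624 + 219/38) = 1/(1315931/38) = 38/1315931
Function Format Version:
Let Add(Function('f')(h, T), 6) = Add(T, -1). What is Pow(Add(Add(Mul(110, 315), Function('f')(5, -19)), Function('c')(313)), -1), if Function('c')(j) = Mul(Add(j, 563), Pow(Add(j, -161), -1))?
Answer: Rational(38, 1315931) ≈ 2.8877e-5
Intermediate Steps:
Function('f')(h, T) = Add(-7, T) (Function('f')(h, T) = Add(-6, Add(T, -1)) = Add(-6, Add(-1, T)) = Add(-7, T))
Function('c')(j) = Mul(Pow(Add(-161, j), -1), Add(563, j)) (Function('c')(j) = Mul(Add(563, j), Pow(Add(-161, j), -1)) = Mul(Pow(Add(-161, j), -1), Add(563, j)))
Pow(Add(Add(Mul(110, 315), Function('f')(5, -19)), Function('c')(313)), -1) = Pow(Add(Add(Mul(110, 315), Add(-7, -19)), Mul(Pow(Add(-161, 313), -1), Add(563, 313))), -1) = Pow(Add(Add(34650, -26), Mul(Pow(152, -1), 876)), -1) = Pow(Add(34624, Mul(Rational(1, 152), 876)), -1) = Pow(Add(34624, Rational(219, 38)), -1) = Pow(Rational(1315931, 38), -1) = Rational(38, 1315931)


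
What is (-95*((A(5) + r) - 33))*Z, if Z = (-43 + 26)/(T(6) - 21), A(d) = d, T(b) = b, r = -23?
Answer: 5491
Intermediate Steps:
Z = 17/15 (Z = (-43 + 26)/(6 - 21) = -17/(-15) = -17*(-1/15) = 17/15 ≈ 1.1333)
(-95*((A(5) + r) - 33))*Z = -95*((5 - 23) - 33)*(17/15) = -95*(-18 - 33)*(17/15) = -95*(-51)*(17/15) = 4845*(17/15) = 5491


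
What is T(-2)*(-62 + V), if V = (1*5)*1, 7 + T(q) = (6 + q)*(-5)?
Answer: 1539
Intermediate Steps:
T(q) = -37 - 5*q (T(q) = -7 + (6 + q)*(-5) = -7 + (-30 - 5*q) = -37 - 5*q)
V = 5 (V = 5*1 = 5)
T(-2)*(-62 + V) = (-37 - 5*(-2))*(-62 + 5) = (-37 + 10)*(-57) = -27*(-57) = 1539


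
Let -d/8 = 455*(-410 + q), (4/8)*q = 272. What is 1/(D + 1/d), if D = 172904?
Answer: 487760/84335655039 ≈ 5.7836e-6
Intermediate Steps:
q = 544 (q = 2*272 = 544)
d = -487760 (d = -3640*(-410 + 544) = -3640*134 = -8*60970 = -487760)
1/(D + 1/d) = 1/(172904 + 1/(-487760)) = 1/(172904 - 1/487760) = 1/(84335655039/487760) = 487760/84335655039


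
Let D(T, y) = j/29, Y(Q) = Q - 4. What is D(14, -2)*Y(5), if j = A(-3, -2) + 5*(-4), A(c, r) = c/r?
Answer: -37/58 ≈ -0.63793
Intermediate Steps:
Y(Q) = -4 + Q
j = -37/2 (j = -3/(-2) + 5*(-4) = -3*(-½) - 20 = 3/2 - 20 = -37/2 ≈ -18.500)
D(T, y) = -37/58 (D(T, y) = -37/2/29 = -37/2*1/29 = -37/58)
D(14, -2)*Y(5) = -37*(-4 + 5)/58 = -37/58*1 = -37/58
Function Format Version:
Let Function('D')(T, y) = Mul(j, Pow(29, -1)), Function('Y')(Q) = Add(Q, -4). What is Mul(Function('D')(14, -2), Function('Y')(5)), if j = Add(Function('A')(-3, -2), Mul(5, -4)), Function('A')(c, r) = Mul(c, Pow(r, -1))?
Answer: Rational(-37, 58) ≈ -0.63793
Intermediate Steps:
Function('Y')(Q) = Add(-4, Q)
j = Rational(-37, 2) (j = Add(Mul(-3, Pow(-2, -1)), Mul(5, -4)) = Add(Mul(-3, Rational(-1, 2)), -20) = Add(Rational(3, 2), -20) = Rational(-37, 2) ≈ -18.500)
Function('D')(T, y) = Rational(-37, 58) (Function('D')(T, y) = Mul(Rational(-37, 2), Pow(29, -1)) = Mul(Rational(-37, 2), Rational(1, 29)) = Rational(-37, 58))
Mul(Function('D')(14, -2), Function('Y')(5)) = Mul(Rational(-37, 58), Add(-4, 5)) = Mul(Rational(-37, 58), 1) = Rational(-37, 58)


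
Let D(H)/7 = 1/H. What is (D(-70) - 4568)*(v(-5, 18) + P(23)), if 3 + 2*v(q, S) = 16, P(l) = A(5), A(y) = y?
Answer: -1050663/20 ≈ -52533.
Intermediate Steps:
P(l) = 5
D(H) = 7/H
v(q, S) = 13/2 (v(q, S) = -3/2 + (1/2)*16 = -3/2 + 8 = 13/2)
(D(-70) - 4568)*(v(-5, 18) + P(23)) = (7/(-70) - 4568)*(13/2 + 5) = (7*(-1/70) - 4568)*(23/2) = (-1/10 - 4568)*(23/2) = -45681/10*23/2 = -1050663/20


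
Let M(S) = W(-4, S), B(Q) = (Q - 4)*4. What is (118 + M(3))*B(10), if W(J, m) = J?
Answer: 2736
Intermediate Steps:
B(Q) = -16 + 4*Q (B(Q) = (-4 + Q)*4 = -16 + 4*Q)
M(S) = -4
(118 + M(3))*B(10) = (118 - 4)*(-16 + 4*10) = 114*(-16 + 40) = 114*24 = 2736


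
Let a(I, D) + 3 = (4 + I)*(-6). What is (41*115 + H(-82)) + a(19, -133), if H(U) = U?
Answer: 4492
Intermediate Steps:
a(I, D) = -27 - 6*I (a(I, D) = -3 + (4 + I)*(-6) = -3 + (-24 - 6*I) = -27 - 6*I)
(41*115 + H(-82)) + a(19, -133) = (41*115 - 82) + (-27 - 6*19) = (4715 - 82) + (-27 - 114) = 4633 - 141 = 4492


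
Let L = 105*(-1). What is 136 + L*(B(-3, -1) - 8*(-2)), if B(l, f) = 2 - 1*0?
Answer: -1754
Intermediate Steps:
B(l, f) = 2 (B(l, f) = 2 + 0 = 2)
L = -105
136 + L*(B(-3, -1) - 8*(-2)) = 136 - 105*(2 - 8*(-2)) = 136 - 105*(2 + 16) = 136 - 105*18 = 136 - 1890 = -1754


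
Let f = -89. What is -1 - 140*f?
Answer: 12459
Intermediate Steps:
-1 - 140*f = -1 - 140*(-89) = -1 + 12460 = 12459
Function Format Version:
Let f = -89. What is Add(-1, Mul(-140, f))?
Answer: 12459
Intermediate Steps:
Add(-1, Mul(-140, f)) = Add(-1, Mul(-140, -89)) = Add(-1, 12460) = 12459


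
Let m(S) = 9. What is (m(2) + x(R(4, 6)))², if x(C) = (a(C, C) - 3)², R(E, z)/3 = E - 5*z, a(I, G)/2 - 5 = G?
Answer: 493284100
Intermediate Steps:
a(I, G) = 10 + 2*G
R(E, z) = -15*z + 3*E (R(E, z) = 3*(E - 5*z) = -15*z + 3*E)
x(C) = (7 + 2*C)² (x(C) = ((10 + 2*C) - 3)² = (7 + 2*C)²)
(m(2) + x(R(4, 6)))² = (9 + (7 + 2*(-15*6 + 3*4))²)² = (9 + (7 + 2*(-90 + 12))²)² = (9 + (7 + 2*(-78))²)² = (9 + (7 - 156)²)² = (9 + (-149)²)² = (9 + 22201)² = 22210² = 493284100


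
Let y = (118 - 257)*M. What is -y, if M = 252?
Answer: 35028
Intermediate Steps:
y = -35028 (y = (118 - 257)*252 = -139*252 = -35028)
-y = -1*(-35028) = 35028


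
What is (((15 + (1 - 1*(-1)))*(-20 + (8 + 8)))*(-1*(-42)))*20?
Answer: -57120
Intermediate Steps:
(((15 + (1 - 1*(-1)))*(-20 + (8 + 8)))*(-1*(-42)))*20 = (((15 + (1 + 1))*(-20 + 16))*42)*20 = (((15 + 2)*(-4))*42)*20 = ((17*(-4))*42)*20 = -68*42*20 = -2856*20 = -57120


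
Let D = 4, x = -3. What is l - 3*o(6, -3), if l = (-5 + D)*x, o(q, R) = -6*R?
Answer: -51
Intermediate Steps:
l = 3 (l = (-5 + 4)*(-3) = -1*(-3) = 3)
l - 3*o(6, -3) = 3 - (-18)*(-3) = 3 - 3*18 = 3 - 54 = -51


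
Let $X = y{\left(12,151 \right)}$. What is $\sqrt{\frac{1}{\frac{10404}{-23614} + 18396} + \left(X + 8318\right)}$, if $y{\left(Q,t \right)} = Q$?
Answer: $\frac{\sqrt{43662401614493457510}}{72398790} \approx 91.269$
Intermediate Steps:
$X = 12$
$\sqrt{\frac{1}{\frac{10404}{-23614} + 18396} + \left(X + 8318\right)} = \sqrt{\frac{1}{\frac{10404}{-23614} + 18396} + \left(12 + 8318\right)} = \sqrt{\frac{1}{10404 \left(- \frac{1}{23614}\right) + 18396} + 8330} = \sqrt{\frac{1}{- \frac{5202}{11807} + 18396} + 8330} = \sqrt{\frac{1}{\frac{217196370}{11807}} + 8330} = \sqrt{\frac{11807}{217196370} + 8330} = \sqrt{\frac{1809245773907}{217196370}} = \frac{\sqrt{43662401614493457510}}{72398790}$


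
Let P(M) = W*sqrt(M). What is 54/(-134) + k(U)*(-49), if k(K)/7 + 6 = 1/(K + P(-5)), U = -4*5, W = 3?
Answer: 12361375/5963 + 1029*I*sqrt(5)/445 ≈ 2073.0 + 5.1706*I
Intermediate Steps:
P(M) = 3*sqrt(M)
U = -20
k(K) = -42 + 7/(K + 3*I*sqrt(5)) (k(K) = -42 + 7/(K + 3*sqrt(-5)) = -42 + 7/(K + 3*(I*sqrt(5))) = -42 + 7/(K + 3*I*sqrt(5)))
54/(-134) + k(U)*(-49) = 54/(-134) + (7*(1 - 6*(-20) - 18*I*sqrt(5))/(-20 + 3*I*sqrt(5)))*(-49) = 54*(-1/134) + (7*(1 + 120 - 18*I*sqrt(5))/(-20 + 3*I*sqrt(5)))*(-49) = -27/67 + (7*(121 - 18*I*sqrt(5))/(-20 + 3*I*sqrt(5)))*(-49) = -27/67 - 343*(121 - 18*I*sqrt(5))/(-20 + 3*I*sqrt(5))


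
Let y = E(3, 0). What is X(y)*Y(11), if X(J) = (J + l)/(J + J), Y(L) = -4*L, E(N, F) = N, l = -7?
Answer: 88/3 ≈ 29.333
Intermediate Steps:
y = 3
X(J) = (-7 + J)/(2*J) (X(J) = (J - 7)/(J + J) = (-7 + J)/((2*J)) = (-7 + J)*(1/(2*J)) = (-7 + J)/(2*J))
X(y)*Y(11) = ((½)*(-7 + 3)/3)*(-4*11) = ((½)*(⅓)*(-4))*(-44) = -⅔*(-44) = 88/3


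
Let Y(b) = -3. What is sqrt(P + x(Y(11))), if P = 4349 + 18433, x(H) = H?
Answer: 3*sqrt(2531) ≈ 150.93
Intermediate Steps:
P = 22782
sqrt(P + x(Y(11))) = sqrt(22782 - 3) = sqrt(22779) = 3*sqrt(2531)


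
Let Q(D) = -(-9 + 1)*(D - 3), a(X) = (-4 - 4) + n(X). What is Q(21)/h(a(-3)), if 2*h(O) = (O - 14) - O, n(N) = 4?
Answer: -144/7 ≈ -20.571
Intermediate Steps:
a(X) = -4 (a(X) = (-4 - 4) + 4 = -8 + 4 = -4)
Q(D) = -24 + 8*D (Q(D) = -(-8)*(-3 + D) = -(24 - 8*D) = -24 + 8*D)
h(O) = -7 (h(O) = ((O - 14) - O)/2 = ((-14 + O) - O)/2 = (1/2)*(-14) = -7)
Q(21)/h(a(-3)) = (-24 + 8*21)/(-7) = (-24 + 168)*(-1/7) = 144*(-1/7) = -144/7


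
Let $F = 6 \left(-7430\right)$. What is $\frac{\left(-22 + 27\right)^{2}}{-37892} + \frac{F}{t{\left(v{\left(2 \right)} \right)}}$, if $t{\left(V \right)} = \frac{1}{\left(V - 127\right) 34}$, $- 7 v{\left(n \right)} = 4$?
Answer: $\frac{51288260380145}{265244} \approx 1.9336 \cdot 10^{8}$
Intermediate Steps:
$v{\left(n \right)} = - \frac{4}{7}$ ($v{\left(n \right)} = \left(- \frac{1}{7}\right) 4 = - \frac{4}{7}$)
$F = -44580$
$t{\left(V \right)} = \frac{1}{34 \left(-127 + V\right)}$ ($t{\left(V \right)} = \frac{1}{-127 + V} \frac{1}{34} = \frac{1}{34 \left(-127 + V\right)}$)
$\frac{\left(-22 + 27\right)^{2}}{-37892} + \frac{F}{t{\left(v{\left(2 \right)} \right)}} = \frac{\left(-22 + 27\right)^{2}}{-37892} - \frac{44580}{\frac{1}{34} \frac{1}{-127 - \frac{4}{7}}} = 5^{2} \left(- \frac{1}{37892}\right) - \frac{44580}{\frac{1}{34} \frac{1}{- \frac{893}{7}}} = 25 \left(- \frac{1}{37892}\right) - \frac{44580}{\frac{1}{34} \left(- \frac{7}{893}\right)} = - \frac{25}{37892} - \frac{44580}{- \frac{7}{30362}} = - \frac{25}{37892} - - \frac{1353537960}{7} = - \frac{25}{37892} + \frac{1353537960}{7} = \frac{51288260380145}{265244}$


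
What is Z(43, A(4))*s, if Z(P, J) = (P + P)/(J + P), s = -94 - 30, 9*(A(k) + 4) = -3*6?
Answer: -10664/37 ≈ -288.22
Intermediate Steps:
A(k) = -6 (A(k) = -4 + (-3*6)/9 = -4 + (⅑)*(-18) = -4 - 2 = -6)
s = -124
Z(P, J) = 2*P/(J + P) (Z(P, J) = (2*P)/(J + P) = 2*P/(J + P))
Z(43, A(4))*s = (2*43/(-6 + 43))*(-124) = (2*43/37)*(-124) = (2*43*(1/37))*(-124) = (86/37)*(-124) = -10664/37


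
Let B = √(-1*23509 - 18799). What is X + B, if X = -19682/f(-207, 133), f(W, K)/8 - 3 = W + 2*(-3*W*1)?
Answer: -9841/4152 + 2*I*√10577 ≈ -2.3702 + 205.69*I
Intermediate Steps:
f(W, K) = 24 - 40*W (f(W, K) = 24 + 8*(W + 2*(-3*W*1)) = 24 + 8*(W + 2*(-3*W)) = 24 + 8*(W - 6*W) = 24 + 8*(-5*W) = 24 - 40*W)
B = 2*I*√10577 (B = √(-23509 - 18799) = √(-42308) = 2*I*√10577 ≈ 205.69*I)
X = -9841/4152 (X = -19682/(24 - 40*(-207)) = -19682/(24 + 8280) = -19682/8304 = -19682*1/8304 = -9841/4152 ≈ -2.3702)
X + B = -9841/4152 + 2*I*√10577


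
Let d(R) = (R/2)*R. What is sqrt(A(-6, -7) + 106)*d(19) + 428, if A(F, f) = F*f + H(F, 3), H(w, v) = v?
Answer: 428 + 361*sqrt(151)/2 ≈ 2646.0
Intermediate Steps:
A(F, f) = 3 + F*f (A(F, f) = F*f + 3 = 3 + F*f)
d(R) = R**2/2 (d(R) = (R*(1/2))*R = (R/2)*R = R**2/2)
sqrt(A(-6, -7) + 106)*d(19) + 428 = sqrt((3 - 6*(-7)) + 106)*((1/2)*19**2) + 428 = sqrt((3 + 42) + 106)*((1/2)*361) + 428 = sqrt(45 + 106)*(361/2) + 428 = sqrt(151)*(361/2) + 428 = 361*sqrt(151)/2 + 428 = 428 + 361*sqrt(151)/2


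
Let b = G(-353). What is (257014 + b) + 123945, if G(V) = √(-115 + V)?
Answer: 380959 + 6*I*√13 ≈ 3.8096e+5 + 21.633*I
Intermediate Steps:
b = 6*I*√13 (b = √(-115 - 353) = √(-468) = 6*I*√13 ≈ 21.633*I)
(257014 + b) + 123945 = (257014 + 6*I*√13) + 123945 = 380959 + 6*I*√13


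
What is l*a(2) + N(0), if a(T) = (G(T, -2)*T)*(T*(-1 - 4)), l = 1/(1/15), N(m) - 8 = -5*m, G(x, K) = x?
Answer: -592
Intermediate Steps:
N(m) = 8 - 5*m
l = 15 (l = 1/(1*(1/15)) = 1/(1/15) = 15)
a(T) = -5*T³ (a(T) = (T*T)*(T*(-1 - 4)) = T²*(T*(-5)) = T²*(-5*T) = -5*T³)
l*a(2) + N(0) = 15*(-5*2³) + (8 - 5*0) = 15*(-5*8) + (8 + 0) = 15*(-40) + 8 = -600 + 8 = -592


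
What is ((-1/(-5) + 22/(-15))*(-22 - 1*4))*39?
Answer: 6422/5 ≈ 1284.4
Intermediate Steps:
((-1/(-5) + 22/(-15))*(-22 - 1*4))*39 = ((-1*(-1/5) + 22*(-1/15))*(-22 - 4))*39 = ((1/5 - 22/15)*(-26))*39 = -19/15*(-26)*39 = (494/15)*39 = 6422/5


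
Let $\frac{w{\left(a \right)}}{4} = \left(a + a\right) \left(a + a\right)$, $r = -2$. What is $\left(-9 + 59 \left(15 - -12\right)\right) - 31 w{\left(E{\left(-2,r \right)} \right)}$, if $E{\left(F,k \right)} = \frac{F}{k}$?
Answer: $1088$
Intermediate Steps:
$w{\left(a \right)} = 16 a^{2}$ ($w{\left(a \right)} = 4 \left(a + a\right) \left(a + a\right) = 4 \cdot 2 a 2 a = 4 \cdot 4 a^{2} = 16 a^{2}$)
$\left(-9 + 59 \left(15 - -12\right)\right) - 31 w{\left(E{\left(-2,r \right)} \right)} = \left(-9 + 59 \left(15 - -12\right)\right) - 31 \cdot 16 \left(- \frac{2}{-2}\right)^{2} = \left(-9 + 59 \left(15 + 12\right)\right) - 31 \cdot 16 \left(\left(-2\right) \left(- \frac{1}{2}\right)\right)^{2} = \left(-9 + 59 \cdot 27\right) - 31 \cdot 16 \cdot 1^{2} = \left(-9 + 1593\right) - 31 \cdot 16 \cdot 1 = 1584 - 496 = 1088$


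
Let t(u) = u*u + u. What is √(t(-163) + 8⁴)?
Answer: √30502 ≈ 174.65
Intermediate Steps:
t(u) = u + u² (t(u) = u² + u = u + u²)
√(t(-163) + 8⁴) = √(-163*(1 - 163) + 8⁴) = √(-163*(-162) + 4096) = √(26406 + 4096) = √30502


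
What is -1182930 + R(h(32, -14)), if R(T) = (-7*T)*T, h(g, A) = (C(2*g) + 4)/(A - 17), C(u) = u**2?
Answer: -1254465730/961 ≈ -1.3054e+6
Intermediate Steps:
h(g, A) = (4 + 4*g**2)/(-17 + A) (h(g, A) = ((2*g)**2 + 4)/(A - 17) = (4*g**2 + 4)/(-17 + A) = (4 + 4*g**2)/(-17 + A))
R(T) = -7*T**2
-1182930 + R(h(32, -14)) = -1182930 - 7*16*(1 + 32**2)**2/(-17 - 14)**2 = -1182930 - 7*16*(1 + 1024)**2/961 = -1182930 - 7*(4*(-1/31)*1025)**2 = -1182930 - 7*(-4100/31)**2 = -1182930 - 7*16810000/961 = -1182930 - 117670000/961 = -1254465730/961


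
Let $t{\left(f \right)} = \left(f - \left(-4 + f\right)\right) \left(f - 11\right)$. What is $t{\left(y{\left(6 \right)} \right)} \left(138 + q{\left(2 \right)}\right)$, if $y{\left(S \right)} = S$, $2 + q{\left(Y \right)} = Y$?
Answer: $-2760$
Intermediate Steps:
$q{\left(Y \right)} = -2 + Y$
$t{\left(f \right)} = -44 + 4 f$ ($t{\left(f \right)} = 4 \left(-11 + f\right) = -44 + 4 f$)
$t{\left(y{\left(6 \right)} \right)} \left(138 + q{\left(2 \right)}\right) = \left(-44 + 4 \cdot 6\right) \left(138 + \left(-2 + 2\right)\right) = \left(-44 + 24\right) \left(138 + 0\right) = \left(-20\right) 138 = -2760$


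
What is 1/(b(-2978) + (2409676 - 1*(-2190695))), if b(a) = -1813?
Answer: 1/4598558 ≈ 2.1746e-7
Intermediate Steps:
1/(b(-2978) + (2409676 - 1*(-2190695))) = 1/(-1813 + (2409676 - 1*(-2190695))) = 1/(-1813 + (2409676 + 2190695)) = 1/(-1813 + 4600371) = 1/4598558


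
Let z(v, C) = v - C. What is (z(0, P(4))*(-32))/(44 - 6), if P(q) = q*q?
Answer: 256/19 ≈ 13.474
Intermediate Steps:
P(q) = q²
(z(0, P(4))*(-32))/(44 - 6) = ((0 - 1*4²)*(-32))/(44 - 6) = ((0 - 1*16)*(-32))/38 = ((0 - 16)*(-32))*(1/38) = -16*(-32)*(1/38) = 512*(1/38) = 256/19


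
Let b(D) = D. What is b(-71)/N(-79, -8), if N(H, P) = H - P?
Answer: 1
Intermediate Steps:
b(-71)/N(-79, -8) = -71/(-79 - 1*(-8)) = -71/(-79 + 8) = -71/(-71) = -71*(-1/71) = 1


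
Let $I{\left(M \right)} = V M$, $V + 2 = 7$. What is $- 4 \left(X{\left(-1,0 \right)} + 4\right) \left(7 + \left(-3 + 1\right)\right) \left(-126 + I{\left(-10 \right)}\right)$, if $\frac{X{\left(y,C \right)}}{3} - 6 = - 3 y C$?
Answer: $77440$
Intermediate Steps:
$V = 5$ ($V = -2 + 7 = 5$)
$X{\left(y,C \right)} = 18 - 9 C y$ ($X{\left(y,C \right)} = 18 + 3 - 3 y C = 18 + 3 \left(- 3 C y\right) = 18 - 9 C y$)
$I{\left(M \right)} = 5 M$
$- 4 \left(X{\left(-1,0 \right)} + 4\right) \left(7 + \left(-3 + 1\right)\right) \left(-126 + I{\left(-10 \right)}\right) = - 4 \left(\left(18 - 0 \left(-1\right)\right) + 4\right) \left(7 + \left(-3 + 1\right)\right) \left(-126 + 5 \left(-10\right)\right) = - 4 \left(\left(18 + 0\right) + 4\right) \left(7 - 2\right) \left(-126 - 50\right) = - 4 \left(18 + 4\right) 5 \left(-176\right) = \left(-4\right) 22 \cdot 5 \left(-176\right) = \left(-88\right) 5 \left(-176\right) = \left(-440\right) \left(-176\right) = 77440$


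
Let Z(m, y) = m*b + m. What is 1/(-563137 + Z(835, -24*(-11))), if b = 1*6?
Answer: -1/557292 ≈ -1.7944e-6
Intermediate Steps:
b = 6
Z(m, y) = 7*m (Z(m, y) = m*6 + m = 6*m + m = 7*m)
1/(-563137 + Z(835, -24*(-11))) = 1/(-563137 + 7*835) = 1/(-563137 + 5845) = 1/(-557292) = -1/557292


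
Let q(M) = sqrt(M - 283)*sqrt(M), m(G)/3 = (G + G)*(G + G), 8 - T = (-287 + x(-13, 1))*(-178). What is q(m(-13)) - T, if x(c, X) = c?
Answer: 53392 + 26*sqrt(5235) ≈ 55273.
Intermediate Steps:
T = -53392 (T = 8 - (-287 - 13)*(-178) = 8 - (-300)*(-178) = 8 - 1*53400 = 8 - 53400 = -53392)
m(G) = 12*G**2 (m(G) = 3*((G + G)*(G + G)) = 3*((2*G)*(2*G)) = 3*(4*G**2) = 12*G**2)
q(M) = sqrt(M)*sqrt(-283 + M) (q(M) = sqrt(-283 + M)*sqrt(M) = sqrt(M)*sqrt(-283 + M))
q(m(-13)) - T = sqrt(12*(-13)**2)*sqrt(-283 + 12*(-13)**2) - 1*(-53392) = sqrt(12*169)*sqrt(-283 + 12*169) + 53392 = sqrt(2028)*sqrt(-283 + 2028) + 53392 = (26*sqrt(3))*sqrt(1745) + 53392 = 26*sqrt(5235) + 53392 = 53392 + 26*sqrt(5235)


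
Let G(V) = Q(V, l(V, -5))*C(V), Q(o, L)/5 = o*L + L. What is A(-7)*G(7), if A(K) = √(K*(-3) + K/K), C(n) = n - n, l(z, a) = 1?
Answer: 0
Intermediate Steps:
Q(o, L) = 5*L + 5*L*o (Q(o, L) = 5*(o*L + L) = 5*(L*o + L) = 5*(L + L*o) = 5*L + 5*L*o)
C(n) = 0
A(K) = √(1 - 3*K) (A(K) = √(-3*K + 1) = √(1 - 3*K))
G(V) = 0 (G(V) = (5*1*(1 + V))*0 = (5 + 5*V)*0 = 0)
A(-7)*G(7) = √(1 - 3*(-7))*0 = √(1 + 21)*0 = √22*0 = 0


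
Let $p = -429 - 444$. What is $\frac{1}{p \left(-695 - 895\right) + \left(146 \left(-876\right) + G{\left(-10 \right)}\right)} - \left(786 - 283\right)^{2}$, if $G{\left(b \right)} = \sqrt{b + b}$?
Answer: $\frac{- 506018 \sqrt{5} + 318835363565 i}{2 \left(\sqrt{5} - 630087 i\right)} \approx -2.5301 \cdot 10^{5}$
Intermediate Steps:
$p = -873$
$G{\left(b \right)} = \sqrt{2} \sqrt{b}$ ($G{\left(b \right)} = \sqrt{2 b} = \sqrt{2} \sqrt{b}$)
$\frac{1}{p \left(-695 - 895\right) + \left(146 \left(-876\right) + G{\left(-10 \right)}\right)} - \left(786 - 283\right)^{2} = \frac{1}{- 873 \left(-695 - 895\right) + \left(146 \left(-876\right) + \sqrt{2} \sqrt{-10}\right)} - \left(786 - 283\right)^{2} = \frac{1}{\left(-873\right) \left(-1590\right) - \left(127896 - \sqrt{2} i \sqrt{10}\right)} - 503^{2} = \frac{1}{1388070 - \left(127896 - 2 i \sqrt{5}\right)} - 253009 = \frac{1}{1260174 + 2 i \sqrt{5}} - 253009 = -253009 + \frac{1}{1260174 + 2 i \sqrt{5}}$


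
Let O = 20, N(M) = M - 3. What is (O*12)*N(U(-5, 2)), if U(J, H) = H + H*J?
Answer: -2640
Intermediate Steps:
N(M) = -3 + M
(O*12)*N(U(-5, 2)) = (20*12)*(-3 + 2*(1 - 5)) = 240*(-3 + 2*(-4)) = 240*(-3 - 8) = 240*(-11) = -2640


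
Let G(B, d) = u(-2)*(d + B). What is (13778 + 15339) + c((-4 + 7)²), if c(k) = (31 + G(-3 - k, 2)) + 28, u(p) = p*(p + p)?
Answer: 29096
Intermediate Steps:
u(p) = 2*p² (u(p) = p*(2*p) = 2*p²)
G(B, d) = 8*B + 8*d (G(B, d) = (2*(-2)²)*(d + B) = (2*4)*(B + d) = 8*(B + d) = 8*B + 8*d)
c(k) = 51 - 8*k (c(k) = (31 + (8*(-3 - k) + 8*2)) + 28 = (31 + ((-24 - 8*k) + 16)) + 28 = (31 + (-8 - 8*k)) + 28 = (23 - 8*k) + 28 = 51 - 8*k)
(13778 + 15339) + c((-4 + 7)²) = (13778 + 15339) + (51 - 8*(-4 + 7)²) = 29117 + (51 - 8*3²) = 29117 + (51 - 8*9) = 29117 + (51 - 72) = 29117 - 21 = 29096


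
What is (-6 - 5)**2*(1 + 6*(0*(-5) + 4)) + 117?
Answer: 3142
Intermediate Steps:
(-6 - 5)**2*(1 + 6*(0*(-5) + 4)) + 117 = (-11)**2*(1 + 6*(0 + 4)) + 117 = 121*(1 + 6*4) + 117 = 121*(1 + 24) + 117 = 121*25 + 117 = 3025 + 117 = 3142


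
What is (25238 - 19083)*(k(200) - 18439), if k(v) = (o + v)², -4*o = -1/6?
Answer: 76498876235/576 ≈ 1.3281e+8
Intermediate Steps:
o = 1/24 (o = -(-1)/(4*6) = -¼*(-⅙) = 1/24 ≈ 0.041667)
k(v) = (1/24 + v)²
(25238 - 19083)*(k(200) - 18439) = (25238 - 19083)*((1 + 24*200)²/576 - 18439) = 6155*((1 + 4800)²/576 - 18439) = 6155*((1/576)*4801² - 18439) = 6155*((1/576)*23049601 - 18439) = 6155*(23049601/576 - 18439) = 6155*(12428737/576) = 76498876235/576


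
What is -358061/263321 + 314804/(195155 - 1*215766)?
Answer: -90274499355/5427309131 ≈ -16.633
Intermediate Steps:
-358061/263321 + 314804/(195155 - 1*215766) = -358061*1/263321 + 314804/(195155 - 215766) = -358061/263321 + 314804/(-20611) = -358061/263321 + 314804*(-1/20611) = -358061/263321 - 314804/20611 = -90274499355/5427309131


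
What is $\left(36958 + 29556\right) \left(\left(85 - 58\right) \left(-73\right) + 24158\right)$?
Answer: $1475746118$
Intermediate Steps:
$\left(36958 + 29556\right) \left(\left(85 - 58\right) \left(-73\right) + 24158\right) = 66514 \left(27 \left(-73\right) + 24158\right) = 66514 \left(-1971 + 24158\right) = 66514 \cdot 22187 = 1475746118$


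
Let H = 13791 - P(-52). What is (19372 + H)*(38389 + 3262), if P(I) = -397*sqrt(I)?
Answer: 1381272113 + 33070894*I*sqrt(13) ≈ 1.3813e+9 + 1.1924e+8*I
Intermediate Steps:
H = 13791 + 794*I*sqrt(13) (H = 13791 - (-397)*sqrt(-52) = 13791 - (-397)*2*I*sqrt(13) = 13791 - (-794)*I*sqrt(13) = 13791 + 794*I*sqrt(13) ≈ 13791.0 + 2862.8*I)
(19372 + H)*(38389 + 3262) = (19372 + (13791 + 794*I*sqrt(13)))*(38389 + 3262) = (33163 + 794*I*sqrt(13))*41651 = 1381272113 + 33070894*I*sqrt(13)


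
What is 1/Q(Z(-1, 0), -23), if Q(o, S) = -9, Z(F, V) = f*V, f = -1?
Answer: -⅑ ≈ -0.11111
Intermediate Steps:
Z(F, V) = -V
1/Q(Z(-1, 0), -23) = 1/(-9) = -⅑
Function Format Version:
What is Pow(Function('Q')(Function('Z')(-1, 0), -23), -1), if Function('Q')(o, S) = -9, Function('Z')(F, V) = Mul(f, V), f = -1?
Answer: Rational(-1, 9) ≈ -0.11111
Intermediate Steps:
Function('Z')(F, V) = Mul(-1, V)
Pow(Function('Q')(Function('Z')(-1, 0), -23), -1) = Pow(-9, -1) = Rational(-1, 9)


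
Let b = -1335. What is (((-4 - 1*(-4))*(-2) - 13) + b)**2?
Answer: 1817104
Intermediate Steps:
(((-4 - 1*(-4))*(-2) - 13) + b)**2 = (((-4 - 1*(-4))*(-2) - 13) - 1335)**2 = (((-4 + 4)*(-2) - 13) - 1335)**2 = ((0*(-2) - 13) - 1335)**2 = ((0 - 13) - 1335)**2 = (-13 - 1335)**2 = (-1348)**2 = 1817104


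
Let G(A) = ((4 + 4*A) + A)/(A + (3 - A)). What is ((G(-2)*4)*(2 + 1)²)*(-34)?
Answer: 2448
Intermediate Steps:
G(A) = 4/3 + 5*A/3 (G(A) = (4 + 5*A)/3 = (4 + 5*A)*(⅓) = 4/3 + 5*A/3)
((G(-2)*4)*(2 + 1)²)*(-34) = (((4/3 + (5/3)*(-2))*4)*(2 + 1)²)*(-34) = (((4/3 - 10/3)*4)*3²)*(-34) = (-2*4*9)*(-34) = -8*9*(-34) = -72*(-34) = 2448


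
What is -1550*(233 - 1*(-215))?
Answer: -694400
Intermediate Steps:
-1550*(233 - 1*(-215)) = -1550*(233 + 215) = -1550*448 = -694400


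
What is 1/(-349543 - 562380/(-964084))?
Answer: -241021/84247062808 ≈ -2.8609e-6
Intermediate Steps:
1/(-349543 - 562380/(-964084)) = 1/(-349543 - 562380*(-1/964084)) = 1/(-349543 + 140595/241021) = 1/(-84247062808/241021) = -241021/84247062808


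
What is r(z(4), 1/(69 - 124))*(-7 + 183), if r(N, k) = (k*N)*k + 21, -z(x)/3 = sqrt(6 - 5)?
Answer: 1016352/275 ≈ 3695.8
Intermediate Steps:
z(x) = -3 (z(x) = -3*sqrt(6 - 5) = -3*sqrt(1) = -3*1 = -3)
r(N, k) = 21 + N*k**2 (r(N, k) = (N*k)*k + 21 = N*k**2 + 21 = 21 + N*k**2)
r(z(4), 1/(69 - 124))*(-7 + 183) = (21 - 3/(69 - 124)**2)*(-7 + 183) = (21 - 3*(1/(-55))**2)*176 = (21 - 3*(-1/55)**2)*176 = (21 - 3*1/3025)*176 = (21 - 3/3025)*176 = (63522/3025)*176 = 1016352/275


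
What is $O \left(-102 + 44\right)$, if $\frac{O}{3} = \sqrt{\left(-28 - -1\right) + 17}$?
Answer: $- 174 i \sqrt{10} \approx - 550.24 i$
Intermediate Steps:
$O = 3 i \sqrt{10}$ ($O = 3 \sqrt{\left(-28 - -1\right) + 17} = 3 \sqrt{\left(-28 + 1\right) + 17} = 3 \sqrt{-27 + 17} = 3 \sqrt{-10} = 3 i \sqrt{10} \approx 9.4868 i$)
$O \left(-102 + 44\right) = 3 i \sqrt{10} \left(-102 + 44\right) = 3 i \sqrt{10} \left(-58\right) = - 174 i \sqrt{10}$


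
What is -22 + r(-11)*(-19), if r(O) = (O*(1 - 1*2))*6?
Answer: -1276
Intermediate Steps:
r(O) = -6*O (r(O) = (O*(1 - 2))*6 = (O*(-1))*6 = -O*6 = -6*O)
-22 + r(-11)*(-19) = -22 - 6*(-11)*(-19) = -22 + 66*(-19) = -22 - 1254 = -1276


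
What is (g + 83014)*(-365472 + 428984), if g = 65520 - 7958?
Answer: 8928262912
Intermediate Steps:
g = 57562
(g + 83014)*(-365472 + 428984) = (57562 + 83014)*(-365472 + 428984) = 140576*63512 = 8928262912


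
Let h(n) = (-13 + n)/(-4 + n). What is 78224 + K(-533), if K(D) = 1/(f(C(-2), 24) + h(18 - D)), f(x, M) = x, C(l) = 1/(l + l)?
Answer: 125551708/1605 ≈ 78225.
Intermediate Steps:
C(l) = 1/(2*l)
h(n) = (-13 + n)/(-4 + n)
K(D) = 1/(-¼ + (5 - D)/(14 - D)) (K(D) = 1/((½)/(-2) + (-13 + (18 - D))/(-4 + (18 - D))) = 1/((½)*(-½) + (5 - D)/(14 - D)) = 1/(-¼ + (5 - D)/(14 - D)))
78224 + K(-533) = 78224 + 4*(14 - 1*(-533))/(3*(2 - 1*(-533))) = 78224 + 4*(14 + 533)/(3*(2 + 533)) = 78224 + (4/3)*547/535 = 78224 + (4/3)*(1/535)*547 = 78224 + 2188/1605 = 125551708/1605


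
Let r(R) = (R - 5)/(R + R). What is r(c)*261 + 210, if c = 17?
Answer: 5136/17 ≈ 302.12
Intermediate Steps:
r(R) = (-5 + R)/(2*R) (r(R) = (-5 + R)/((2*R)) = (-5 + R)*(1/(2*R)) = (-5 + R)/(2*R))
r(c)*261 + 210 = ((1/2)*(-5 + 17)/17)*261 + 210 = ((1/2)*(1/17)*12)*261 + 210 = (6/17)*261 + 210 = 1566/17 + 210 = 5136/17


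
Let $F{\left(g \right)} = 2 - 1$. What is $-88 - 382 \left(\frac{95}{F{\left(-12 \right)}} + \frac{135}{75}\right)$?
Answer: $- \frac{185328}{5} \approx -37066.0$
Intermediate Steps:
$F{\left(g \right)} = 1$ ($F{\left(g \right)} = 2 - 1 = 1$)
$-88 - 382 \left(\frac{95}{F{\left(-12 \right)}} + \frac{135}{75}\right) = -88 - 382 \left(\frac{95}{1} + \frac{135}{75}\right) = -88 - 382 \left(95 \cdot 1 + 135 \cdot \frac{1}{75}\right) = -88 - 382 \left(95 + \frac{9}{5}\right) = -88 - \frac{184888}{5} = - \frac{185328}{5}$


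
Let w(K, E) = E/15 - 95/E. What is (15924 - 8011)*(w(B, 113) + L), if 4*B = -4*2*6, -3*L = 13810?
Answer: -20550868126/565 ≈ -3.6373e+7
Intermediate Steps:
L = -13810/3 (L = -1/3*13810 = -13810/3 ≈ -4603.3)
B = -12 (B = (-4*2*6)/4 = (-8*6)/4 = (1/4)*(-48) = -12)
w(K, E) = -95/E + E/15 (w(K, E) = E*(1/15) - 95/E = E/15 - 95/E = -95/E + E/15)
(15924 - 8011)*(w(B, 113) + L) = (15924 - 8011)*((-95/113 + (1/15)*113) - 13810/3) = 7913*((-95*1/113 + 113/15) - 13810/3) = 7913*((-95/113 + 113/15) - 13810/3) = 7913*(11344/1695 - 13810/3) = 7913*(-2597102/565) = -20550868126/565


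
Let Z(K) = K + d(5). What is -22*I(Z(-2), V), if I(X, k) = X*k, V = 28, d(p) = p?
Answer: -1848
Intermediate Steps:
Z(K) = 5 + K (Z(K) = K + 5 = 5 + K)
-22*I(Z(-2), V) = -22*(5 - 2)*28 = -66*28 = -22*84 = -1848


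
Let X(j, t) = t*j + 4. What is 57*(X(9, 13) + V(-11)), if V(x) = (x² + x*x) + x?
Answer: 20064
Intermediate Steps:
X(j, t) = 4 + j*t (X(j, t) = j*t + 4 = 4 + j*t)
V(x) = x + 2*x² (V(x) = (x² + x²) + x = 2*x² + x = x + 2*x²)
57*(X(9, 13) + V(-11)) = 57*((4 + 9*13) - 11*(1 + 2*(-11))) = 57*((4 + 117) - 11*(1 - 22)) = 57*(121 - 11*(-21)) = 57*(121 + 231) = 57*352 = 20064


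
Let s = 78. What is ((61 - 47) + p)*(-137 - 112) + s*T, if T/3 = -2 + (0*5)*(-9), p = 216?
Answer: -57738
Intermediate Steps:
T = -6 (T = 3*(-2 + (0*5)*(-9)) = 3*(-2 + 0*(-9)) = 3*(-2 + 0) = 3*(-2) = -6)
((61 - 47) + p)*(-137 - 112) + s*T = ((61 - 47) + 216)*(-137 - 112) + 78*(-6) = (14 + 216)*(-249) - 468 = 230*(-249) - 468 = -57270 - 468 = -57738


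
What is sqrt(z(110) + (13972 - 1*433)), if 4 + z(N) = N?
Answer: sqrt(13645) ≈ 116.81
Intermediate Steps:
z(N) = -4 + N
sqrt(z(110) + (13972 - 1*433)) = sqrt((-4 + 110) + (13972 - 1*433)) = sqrt(106 + (13972 - 433)) = sqrt(106 + 13539) = sqrt(13645)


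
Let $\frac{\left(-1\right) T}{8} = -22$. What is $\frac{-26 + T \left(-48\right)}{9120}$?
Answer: $- \frac{223}{240} \approx -0.92917$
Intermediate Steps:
$T = 176$ ($T = \left(-8\right) \left(-22\right) = 176$)
$\frac{-26 + T \left(-48\right)}{9120} = \frac{-26 + 176 \left(-48\right)}{9120} = \left(-26 - 8448\right) \frac{1}{9120} = \left(-8474\right) \frac{1}{9120} = - \frac{223}{240}$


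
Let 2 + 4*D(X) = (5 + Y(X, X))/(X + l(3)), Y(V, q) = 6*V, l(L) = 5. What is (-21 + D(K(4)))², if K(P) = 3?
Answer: 442225/1024 ≈ 431.86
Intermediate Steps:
D(X) = -½ + (5 + 6*X)/(4*(5 + X)) (D(X) = -½ + ((5 + 6*X)/(X + 5))/4 = -½ + ((5 + 6*X)/(5 + X))/4 = -½ + (5 + 6*X)/(4*(5 + X)))
(-21 + D(K(4)))² = (-21 + (-5/4 + 3)/(5 + 3))² = (-21 + (7/4)/8)² = (-21 + (⅛)*(7/4))² = (-21 + 7/32)² = (-665/32)² = 442225/1024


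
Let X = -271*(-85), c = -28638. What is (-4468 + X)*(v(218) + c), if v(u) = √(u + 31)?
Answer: -531721746 + 18567*√249 ≈ -5.3143e+8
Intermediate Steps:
v(u) = √(31 + u)
X = 23035
(-4468 + X)*(v(218) + c) = (-4468 + 23035)*(√(31 + 218) - 28638) = 18567*(√249 - 28638) = 18567*(-28638 + √249) = -531721746 + 18567*√249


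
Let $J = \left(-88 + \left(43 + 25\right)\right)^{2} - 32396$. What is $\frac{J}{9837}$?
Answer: $- \frac{31996}{9837} \approx -3.2526$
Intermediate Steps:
$J = -31996$ ($J = \left(-88 + 68\right)^{2} - 32396 = \left(-20\right)^{2} - 32396 = 400 - 32396 = -31996$)
$\frac{J}{9837} = - \frac{31996}{9837}$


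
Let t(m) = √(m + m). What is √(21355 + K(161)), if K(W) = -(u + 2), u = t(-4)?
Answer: √(21353 - 2*I*√2) ≈ 146.13 - 0.0097*I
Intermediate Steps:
t(m) = √2*√m (t(m) = √(2*m) = √2*√m)
u = 2*I*√2 (u = √2*√(-4) = √2*(2*I) = 2*I*√2 ≈ 2.8284*I)
K(W) = -2 - 2*I*√2 (K(W) = -(2*I*√2 + 2) = -(2 + 2*I*√2) = -2 - 2*I*√2)
√(21355 + K(161)) = √(21355 + (-2 - 2*I*√2)) = √(21353 - 2*I*√2)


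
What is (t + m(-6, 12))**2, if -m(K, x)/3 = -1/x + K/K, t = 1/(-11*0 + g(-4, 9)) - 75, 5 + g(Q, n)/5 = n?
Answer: 603729/100 ≈ 6037.3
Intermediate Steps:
g(Q, n) = -25 + 5*n
t = -1499/20 (t = 1/(-11*0 + (-25 + 5*9)) - 75 = 1/(0 + (-25 + 45)) - 75 = 1/(0 + 20) - 75 = 1/20 - 75 = -1499/20 ≈ -74.950)
m(K, x) = -3 + 3/x (m(K, x) = -3*(-1/x + K/K) = -3*(-1/x + 1) = -3*(1 - 1/x) = -3 + 3/x)
(t + m(-6, 12))**2 = (-1499/20 + (-3 + 3/12))**2 = (-1499/20 + (-3 + 3*(1/12)))**2 = (-1499/20 + (-3 + 1/4))**2 = (-1499/20 - 11/4)**2 = (-777/10)**2 = 603729/100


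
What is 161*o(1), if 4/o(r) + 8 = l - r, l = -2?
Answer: -644/11 ≈ -58.545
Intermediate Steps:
o(r) = 4/(-10 - r) (o(r) = 4/(-8 + (-2 - r)) = 4/(-10 - r))
161*o(1) = 161*(-4/(10 + 1)) = 161*(-4/11) = -644/11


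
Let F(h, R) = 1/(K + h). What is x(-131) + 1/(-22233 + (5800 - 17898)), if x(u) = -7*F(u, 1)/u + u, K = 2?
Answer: -76001160755/580159569 ≈ -131.00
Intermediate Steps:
F(h, R) = 1/(2 + h)
x(u) = u - 7/(u*(2 + u)) (x(u) = -7/((2 + u)*u) + u = -7/(u*(2 + u)) + u = u - 7/(u*(2 + u)))
x(-131) + 1/(-22233 + (5800 - 17898)) = (-131 - 7/(-131*(2 - 131))) + 1/(-22233 + (5800 - 17898)) = (-131 - 7*(-1/131)/(-129)) + 1/(-22233 - 12098) = (-131 - 7*(-1/131)*(-1/129)) + 1/(-34331) = (-131 - 7/16899) - 1/34331 = -2213776/16899 - 1/34331 = -76001160755/580159569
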